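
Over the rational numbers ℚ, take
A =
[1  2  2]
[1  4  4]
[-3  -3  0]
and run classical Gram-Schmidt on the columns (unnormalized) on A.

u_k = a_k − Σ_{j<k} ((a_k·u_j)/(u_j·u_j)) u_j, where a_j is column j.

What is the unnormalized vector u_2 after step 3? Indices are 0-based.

u_2 = (27/47, -9/47, 6/47)

Step 1: u_0 = a_0 = (1, 1, -3).
Step 2: u_1 = a_1 − (15/11)·u_0 = (7/11, 29/11, 12/11).
Step 3: u_2 = a_2 − (6/11)·u_0 − (65/47)·u_1 = (27/47, -9/47, 6/47).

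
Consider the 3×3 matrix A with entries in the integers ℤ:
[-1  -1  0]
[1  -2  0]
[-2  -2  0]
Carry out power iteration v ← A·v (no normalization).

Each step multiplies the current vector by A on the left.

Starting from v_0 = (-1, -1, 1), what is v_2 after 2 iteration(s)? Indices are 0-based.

v_2 = (-3, 0, -6)

v_0 = (-1, -1, 1).
v_1 = A·v_0 = (2, 1, 4).
v_2 = A·v_1 = (-3, 0, -6).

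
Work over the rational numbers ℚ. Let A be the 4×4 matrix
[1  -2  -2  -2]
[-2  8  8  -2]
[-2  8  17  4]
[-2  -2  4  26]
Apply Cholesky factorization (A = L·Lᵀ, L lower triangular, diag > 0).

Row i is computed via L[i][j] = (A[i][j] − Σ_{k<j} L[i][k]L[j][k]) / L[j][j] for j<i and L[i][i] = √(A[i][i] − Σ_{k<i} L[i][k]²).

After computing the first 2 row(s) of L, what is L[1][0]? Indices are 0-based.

Step 1: L[0][0] = √(1) = 1.
  L[1][0] = (-2) / L[0][0] = -2.
Step 2: L[1][1] = √(4) = 2.

L[1][0] = -2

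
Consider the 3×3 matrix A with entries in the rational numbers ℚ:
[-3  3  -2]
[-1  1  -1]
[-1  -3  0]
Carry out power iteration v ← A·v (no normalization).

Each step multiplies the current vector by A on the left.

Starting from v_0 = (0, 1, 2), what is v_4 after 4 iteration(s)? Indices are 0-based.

v_0 = (0, 1, 2).
v_1 = A·v_0 = (-1, -1, -3).
v_2 = A·v_1 = (6, 3, 4).
v_3 = A·v_2 = (-17, -7, -15).
v_4 = A·v_3 = (60, 25, 38).

v_4 = (60, 25, 38)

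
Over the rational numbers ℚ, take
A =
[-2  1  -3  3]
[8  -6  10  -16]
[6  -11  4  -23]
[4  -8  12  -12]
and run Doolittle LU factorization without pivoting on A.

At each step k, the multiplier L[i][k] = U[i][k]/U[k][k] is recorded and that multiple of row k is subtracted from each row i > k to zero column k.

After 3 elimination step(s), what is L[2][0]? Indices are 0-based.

L[2][0] = -3

k=0: U[0][0]=-2
  eliminate (1,0): mult=-4, new row 1: (0, -2, -2, -4); set L[1][0]=-4
  eliminate (2,0): mult=-3, new row 2: (0, -8, -5, -14); set L[2][0]=-3
  eliminate (3,0): mult=-2, new row 3: (0, -6, 6, -6); set L[3][0]=-2
k=1: U[1][1]=-2
  eliminate (2,1): mult=4, new row 2: (0, 0, 3, 2); set L[2][1]=4
  eliminate (3,1): mult=3, new row 3: (0, 0, 12, 6); set L[3][1]=3
k=2: U[2][2]=3
  eliminate (3,2): mult=4, new row 3: (0, 0, 0, -2); set L[3][2]=4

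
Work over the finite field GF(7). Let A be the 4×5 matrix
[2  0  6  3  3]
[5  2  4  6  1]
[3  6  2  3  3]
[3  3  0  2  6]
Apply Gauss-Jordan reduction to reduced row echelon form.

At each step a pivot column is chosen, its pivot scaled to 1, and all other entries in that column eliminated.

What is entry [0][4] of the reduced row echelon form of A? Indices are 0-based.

M[0][4] = 4

[1] R0 /= 2  ⇒  (1, 0, 3, 5, 5)
     R1 -= 5·R0  ⇒  (0, 2, 3, 2, 4)
     R2 -= 3·R0  ⇒  (0, 6, 0, 2, 2)
     R3 -= 3·R0  ⇒  (0, 3, 5, 1, 5)
[2] R1 /= 2  ⇒  (0, 1, 5, 1, 2)
     R2 -= 6·R1  ⇒  (0, 0, 5, 3, 4)
     R3 -= 3·R1  ⇒  (0, 0, 4, 5, 6)
[3] R2 /= 5  ⇒  (0, 0, 1, 2, 5)
     R0 -= 3·R2  ⇒  (1, 0, 0, 6, 4)
     R1 -= 5·R2  ⇒  (0, 1, 0, 5, 5)
     R3 -= 4·R2  ⇒  (0, 0, 0, 4, 0)
[4] R3 /= 4  ⇒  (0, 0, 0, 1, 0)
     R0 -= 6·R3  ⇒  (1, 0, 0, 0, 4)
     R1 -= 5·R3  ⇒  (0, 1, 0, 0, 5)
     R2 -= 2·R3  ⇒  (0, 0, 1, 0, 5)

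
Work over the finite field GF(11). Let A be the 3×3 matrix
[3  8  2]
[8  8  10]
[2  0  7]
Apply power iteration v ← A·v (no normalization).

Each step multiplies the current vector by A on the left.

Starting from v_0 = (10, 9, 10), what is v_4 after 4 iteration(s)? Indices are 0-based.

v_0 = (10, 9, 10).
v_1 = A·v_0 = (1, 10, 2).
v_2 = A·v_1 = (10, 9, 5).
v_3 = A·v_2 = (2, 4, 0).
v_4 = A·v_3 = (5, 4, 4).

v_4 = (5, 4, 4)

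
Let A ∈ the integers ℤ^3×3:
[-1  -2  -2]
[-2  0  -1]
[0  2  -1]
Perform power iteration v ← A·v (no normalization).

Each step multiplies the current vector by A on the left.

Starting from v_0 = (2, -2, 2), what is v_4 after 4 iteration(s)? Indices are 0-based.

v_0 = (2, -2, 2).
v_1 = A·v_0 = (-2, -6, -6).
v_2 = A·v_1 = (26, 10, -6).
v_3 = A·v_2 = (-34, -46, 26).
v_4 = A·v_3 = (74, 42, -118).

v_4 = (74, 42, -118)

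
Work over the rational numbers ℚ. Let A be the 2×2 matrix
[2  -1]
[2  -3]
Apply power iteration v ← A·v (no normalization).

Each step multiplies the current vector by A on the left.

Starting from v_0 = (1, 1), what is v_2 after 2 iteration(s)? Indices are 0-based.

v_2 = (3, 5)

v_0 = (1, 1).
v_1 = A·v_0 = (1, -1).
v_2 = A·v_1 = (3, 5).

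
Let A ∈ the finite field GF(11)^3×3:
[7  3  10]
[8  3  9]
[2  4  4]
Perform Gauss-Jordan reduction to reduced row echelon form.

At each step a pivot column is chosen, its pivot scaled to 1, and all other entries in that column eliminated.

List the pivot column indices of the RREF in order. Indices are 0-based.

pivot columns: 0, 1, 2

[1] R0 /= 7  ⇒  (1, 2, 3)
     R1 -= 8·R0  ⇒  (0, 9, 7)
     R2 -= 2·R0  ⇒  (0, 0, 9)
[2] R1 /= 9  ⇒  (0, 1, 2)
     R0 -= 2·R1  ⇒  (1, 0, 10)
[3] R2 /= 9  ⇒  (0, 0, 1)
     R0 -= 10·R2  ⇒  (1, 0, 0)
     R1 -= 2·R2  ⇒  (0, 1, 0)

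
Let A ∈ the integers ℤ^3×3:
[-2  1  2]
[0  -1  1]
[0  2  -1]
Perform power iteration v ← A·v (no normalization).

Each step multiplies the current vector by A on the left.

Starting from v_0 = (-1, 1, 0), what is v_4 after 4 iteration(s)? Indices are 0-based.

v_4 = (11, 17, -24)

v_0 = (-1, 1, 0).
v_1 = A·v_0 = (3, -1, 2).
v_2 = A·v_1 = (-3, 3, -4).
v_3 = A·v_2 = (1, -7, 10).
v_4 = A·v_3 = (11, 17, -24).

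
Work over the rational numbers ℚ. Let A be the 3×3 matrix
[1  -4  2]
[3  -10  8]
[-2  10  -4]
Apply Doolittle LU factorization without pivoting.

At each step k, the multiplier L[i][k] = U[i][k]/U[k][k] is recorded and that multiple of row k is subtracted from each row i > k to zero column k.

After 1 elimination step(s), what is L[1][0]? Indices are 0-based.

L[1][0] = 3

[col 0] pivot 1
  R1 -= 3*R0 → (0, 2, 2)  (L[1][0] := 3)
  R2 -= -2*R0 → (0, 2, 0)  (L[2][0] := -2)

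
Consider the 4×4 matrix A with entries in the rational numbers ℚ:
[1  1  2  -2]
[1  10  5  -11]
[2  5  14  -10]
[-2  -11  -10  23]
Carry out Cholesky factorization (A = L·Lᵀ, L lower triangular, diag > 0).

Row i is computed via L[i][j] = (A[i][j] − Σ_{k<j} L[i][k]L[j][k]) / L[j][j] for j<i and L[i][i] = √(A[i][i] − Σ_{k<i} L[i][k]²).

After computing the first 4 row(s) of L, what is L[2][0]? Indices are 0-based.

L[2][0] = 2

Step 1: L[0][0] = √(1) = 1.
  L[1][0] = (1) / L[0][0] = 1.
Step 2: L[1][1] = √(9) = 3.
  L[2][0] = (2) / L[0][0] = 2.
  L[2][1] = (3) / L[1][1] = 1.
Step 3: L[2][2] = √(9) = 3.
  L[3][0] = (-2) / L[0][0] = -2.
  L[3][1] = (-9) / L[1][1] = -3.
  L[3][2] = (-3) / L[2][2] = -1.
Step 4: L[3][3] = √(9) = 3.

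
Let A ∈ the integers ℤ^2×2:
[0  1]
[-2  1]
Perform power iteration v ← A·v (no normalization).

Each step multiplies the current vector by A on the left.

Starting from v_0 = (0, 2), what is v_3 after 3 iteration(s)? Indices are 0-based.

v_3 = (-2, -6)

v_0 = (0, 2).
v_1 = A·v_0 = (2, 2).
v_2 = A·v_1 = (2, -2).
v_3 = A·v_2 = (-2, -6).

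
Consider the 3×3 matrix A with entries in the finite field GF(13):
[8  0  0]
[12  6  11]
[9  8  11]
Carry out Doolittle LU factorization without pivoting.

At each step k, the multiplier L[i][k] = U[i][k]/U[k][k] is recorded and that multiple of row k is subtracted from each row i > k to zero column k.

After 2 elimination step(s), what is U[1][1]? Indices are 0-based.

Step 1: pivot at (0,0) is 8.
  row1 ← row1 − (8)·row0  ⇒  L[1][0]=8, U row1=(0, 6, 11)
  row2 ← row2 − (6)·row0  ⇒  L[2][0]=6, U row2=(0, 8, 11)
Step 2: pivot at (1,1) is 6.
  row2 ← row2 − (10)·row1  ⇒  L[2][1]=10, U row2=(0, 0, 5)

U[1][1] = 6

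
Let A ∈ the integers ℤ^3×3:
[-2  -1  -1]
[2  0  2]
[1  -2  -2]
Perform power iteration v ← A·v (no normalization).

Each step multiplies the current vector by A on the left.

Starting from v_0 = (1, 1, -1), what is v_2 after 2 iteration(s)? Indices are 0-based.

v_2 = (3, -2, -4)

v_0 = (1, 1, -1).
v_1 = A·v_0 = (-2, 0, 1).
v_2 = A·v_1 = (3, -2, -4).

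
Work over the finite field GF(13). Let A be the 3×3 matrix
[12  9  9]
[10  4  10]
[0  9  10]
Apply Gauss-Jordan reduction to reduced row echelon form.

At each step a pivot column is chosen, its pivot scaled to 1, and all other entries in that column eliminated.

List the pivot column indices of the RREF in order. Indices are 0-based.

pivot columns: 0, 1, 2

step 1: normalize row 0 (÷12) = (1, 4, 4)
  row 1: subtract 10×row0 = (0, 3, 9)
step 2: normalize row 1 (÷3) = (0, 1, 3)
  row 0: subtract 4×row1 = (1, 0, 5)
  row 2: subtract 9×row1 = (0, 0, 9)
step 3: normalize row 2 (÷9) = (0, 0, 1)
  row 0: subtract 5×row2 = (1, 0, 0)
  row 1: subtract 3×row2 = (0, 1, 0)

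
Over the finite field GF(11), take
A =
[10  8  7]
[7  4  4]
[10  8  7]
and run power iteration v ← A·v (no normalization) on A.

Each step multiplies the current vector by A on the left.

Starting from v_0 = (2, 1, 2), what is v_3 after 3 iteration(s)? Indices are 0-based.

v_3 = (6, 9, 6)

v_0 = (2, 1, 2).
v_1 = A·v_0 = (9, 4, 9).
v_2 = A·v_1 = (9, 5, 9).
v_3 = A·v_2 = (6, 9, 6).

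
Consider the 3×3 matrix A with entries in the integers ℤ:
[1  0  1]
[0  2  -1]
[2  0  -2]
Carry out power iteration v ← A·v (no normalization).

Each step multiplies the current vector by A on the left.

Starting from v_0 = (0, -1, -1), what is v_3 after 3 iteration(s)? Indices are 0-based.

v_0 = (0, -1, -1).
v_1 = A·v_0 = (-1, -1, 2).
v_2 = A·v_1 = (1, -4, -6).
v_3 = A·v_2 = (-5, -2, 14).

v_3 = (-5, -2, 14)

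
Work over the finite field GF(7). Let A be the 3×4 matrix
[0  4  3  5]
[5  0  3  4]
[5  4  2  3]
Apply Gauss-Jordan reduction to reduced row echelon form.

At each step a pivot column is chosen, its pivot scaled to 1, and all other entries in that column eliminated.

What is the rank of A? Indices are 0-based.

rank = 3

[1] R0 <-> R1
[1] R0 /= 5  ⇒  (1, 0, 2, 5)
     R2 -= 5·R0  ⇒  (0, 4, 6, 6)
[2] R1 /= 4  ⇒  (0, 1, 6, 3)
     R2 -= 4·R1  ⇒  (0, 0, 3, 1)
[3] R2 /= 3  ⇒  (0, 0, 1, 5)
     R0 -= 2·R2  ⇒  (1, 0, 0, 2)
     R1 -= 6·R2  ⇒  (0, 1, 0, 1)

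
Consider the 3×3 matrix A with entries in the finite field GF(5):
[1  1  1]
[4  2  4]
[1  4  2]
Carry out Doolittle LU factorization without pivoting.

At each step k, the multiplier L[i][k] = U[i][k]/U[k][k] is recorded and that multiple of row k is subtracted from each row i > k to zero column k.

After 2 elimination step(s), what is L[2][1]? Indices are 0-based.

L[2][1] = 1

[col 0] pivot 1
  R1 -= 4*R0 → (0, 3, 0)  (L[1][0] := 4)
  R2 -= 1*R0 → (0, 3, 1)  (L[2][0] := 1)
[col 1] pivot 3
  R2 -= 1*R1 → (0, 0, 1)  (L[2][1] := 1)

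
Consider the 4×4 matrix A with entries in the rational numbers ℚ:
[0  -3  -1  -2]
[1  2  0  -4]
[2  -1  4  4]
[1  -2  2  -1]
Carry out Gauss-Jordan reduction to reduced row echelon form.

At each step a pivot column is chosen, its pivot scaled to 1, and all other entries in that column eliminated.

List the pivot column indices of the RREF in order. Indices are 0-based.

[1] R0 <-> R1
[1] R0 /= 1  ⇒  (1, 2, 0, -4)
     R2 -= 2·R0  ⇒  (0, -5, 4, 12)
     R3 -= 1·R0  ⇒  (0, -4, 2, 3)
[2] R1 /= -3  ⇒  (0, 1, 1/3, 2/3)
     R0 -= 2·R1  ⇒  (1, 0, -2/3, -16/3)
     R2 -= -5·R1  ⇒  (0, 0, 17/3, 46/3)
     R3 -= -4·R1  ⇒  (0, 0, 10/3, 17/3)
[3] R2 /= 17/3  ⇒  (0, 0, 1, 46/17)
     R0 -= -2/3·R2  ⇒  (1, 0, 0, -60/17)
     R1 -= 1/3·R2  ⇒  (0, 1, 0, -4/17)
     R3 -= 10/3·R2  ⇒  (0, 0, 0, -57/17)
[4] R3 /= -57/17  ⇒  (0, 0, 0, 1)
     R0 -= -60/17·R3  ⇒  (1, 0, 0, 0)
     R1 -= -4/17·R3  ⇒  (0, 1, 0, 0)
     R2 -= 46/17·R3  ⇒  (0, 0, 1, 0)

pivot columns: 0, 1, 2, 3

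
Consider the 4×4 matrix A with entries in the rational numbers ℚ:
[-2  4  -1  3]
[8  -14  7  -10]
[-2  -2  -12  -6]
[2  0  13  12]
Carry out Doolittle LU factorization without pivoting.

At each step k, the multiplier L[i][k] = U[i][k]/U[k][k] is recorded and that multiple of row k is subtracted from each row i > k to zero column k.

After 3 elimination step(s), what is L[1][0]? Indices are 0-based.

Step 1: pivot at (0,0) is -2.
  row1 ← row1 − (-4)·row0  ⇒  L[1][0]=-4, U row1=(0, 2, 3, 2)
  row2 ← row2 − (1)·row0  ⇒  L[2][0]=1, U row2=(0, -6, -11, -9)
  row3 ← row3 − (-1)·row0  ⇒  L[3][0]=-1, U row3=(0, 4, 12, 15)
Step 2: pivot at (1,1) is 2.
  row2 ← row2 − (-3)·row1  ⇒  L[2][1]=-3, U row2=(0, 0, -2, -3)
  row3 ← row3 − (2)·row1  ⇒  L[3][1]=2, U row3=(0, 0, 6, 11)
Step 3: pivot at (2,2) is -2.
  row3 ← row3 − (-3)·row2  ⇒  L[3][2]=-3, U row3=(0, 0, 0, 2)

L[1][0] = -4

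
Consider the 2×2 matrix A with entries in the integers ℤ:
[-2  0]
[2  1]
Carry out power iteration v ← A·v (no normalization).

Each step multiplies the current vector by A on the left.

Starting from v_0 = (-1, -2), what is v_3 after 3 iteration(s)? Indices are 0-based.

v_0 = (-1, -2).
v_1 = A·v_0 = (2, -4).
v_2 = A·v_1 = (-4, 0).
v_3 = A·v_2 = (8, -8).

v_3 = (8, -8)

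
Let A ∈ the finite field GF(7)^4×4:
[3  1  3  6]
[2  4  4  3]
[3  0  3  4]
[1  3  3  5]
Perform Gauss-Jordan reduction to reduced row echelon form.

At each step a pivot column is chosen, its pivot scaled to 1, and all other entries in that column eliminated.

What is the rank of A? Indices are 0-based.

[1] R0 /= 3  ⇒  (1, 5, 1, 2)
     R1 -= 2·R0  ⇒  (0, 1, 2, 6)
     R2 -= 3·R0  ⇒  (0, 6, 0, 5)
     R3 -= 1·R0  ⇒  (0, 5, 2, 3)
[2] R1 /= 1  ⇒  (0, 1, 2, 6)
     R0 -= 5·R1  ⇒  (1, 0, 5, 0)
     R2 -= 6·R1  ⇒  (0, 0, 2, 4)
     R3 -= 5·R1  ⇒  (0, 0, 6, 1)
[3] R2 /= 2  ⇒  (0, 0, 1, 2)
     R0 -= 5·R2  ⇒  (1, 0, 0, 4)
     R1 -= 2·R2  ⇒  (0, 1, 0, 2)
     R3 -= 6·R2  ⇒  (0, 0, 0, 3)
[4] R3 /= 3  ⇒  (0, 0, 0, 1)
     R0 -= 4·R3  ⇒  (1, 0, 0, 0)
     R1 -= 2·R3  ⇒  (0, 1, 0, 0)
     R2 -= 2·R3  ⇒  (0, 0, 1, 0)

rank = 4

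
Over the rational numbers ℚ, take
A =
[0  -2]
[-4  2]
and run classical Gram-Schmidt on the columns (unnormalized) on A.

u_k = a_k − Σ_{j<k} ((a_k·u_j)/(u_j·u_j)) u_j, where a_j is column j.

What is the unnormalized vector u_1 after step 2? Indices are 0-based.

Step 1: u_0 = a_0 = (0, -4).
Step 2: u_1 = a_1 − (-1/2)·u_0 = (-2, 0).

u_1 = (-2, 0)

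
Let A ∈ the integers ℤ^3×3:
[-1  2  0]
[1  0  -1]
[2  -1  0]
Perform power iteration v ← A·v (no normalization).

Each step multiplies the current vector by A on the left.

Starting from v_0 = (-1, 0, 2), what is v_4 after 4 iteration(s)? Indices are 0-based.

v_0 = (-1, 0, 2).
v_1 = A·v_0 = (1, -3, -2).
v_2 = A·v_1 = (-7, 3, 5).
v_3 = A·v_2 = (13, -12, -17).
v_4 = A·v_3 = (-37, 30, 38).

v_4 = (-37, 30, 38)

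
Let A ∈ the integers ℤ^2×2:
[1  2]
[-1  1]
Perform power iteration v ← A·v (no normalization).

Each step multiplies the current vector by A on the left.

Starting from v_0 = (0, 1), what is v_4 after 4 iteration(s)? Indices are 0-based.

v_0 = (0, 1).
v_1 = A·v_0 = (2, 1).
v_2 = A·v_1 = (4, -1).
v_3 = A·v_2 = (2, -5).
v_4 = A·v_3 = (-8, -7).

v_4 = (-8, -7)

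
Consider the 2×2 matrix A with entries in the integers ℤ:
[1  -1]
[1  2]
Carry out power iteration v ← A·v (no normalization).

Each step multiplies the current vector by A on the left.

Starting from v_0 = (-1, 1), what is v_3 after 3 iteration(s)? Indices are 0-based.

v_0 = (-1, 1).
v_1 = A·v_0 = (-2, 1).
v_2 = A·v_1 = (-3, 0).
v_3 = A·v_2 = (-3, -3).

v_3 = (-3, -3)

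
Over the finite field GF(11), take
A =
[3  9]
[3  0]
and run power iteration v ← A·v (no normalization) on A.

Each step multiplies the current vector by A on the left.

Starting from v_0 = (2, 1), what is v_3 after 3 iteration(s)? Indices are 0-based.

v_0 = (2, 1).
v_1 = A·v_0 = (4, 6).
v_2 = A·v_1 = (0, 1).
v_3 = A·v_2 = (9, 0).

v_3 = (9, 0)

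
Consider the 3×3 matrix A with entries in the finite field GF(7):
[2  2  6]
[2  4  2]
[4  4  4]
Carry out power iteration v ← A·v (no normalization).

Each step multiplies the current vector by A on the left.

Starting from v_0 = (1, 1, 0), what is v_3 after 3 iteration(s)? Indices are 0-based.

v_3 = (6, 3, 3)

v_0 = (1, 1, 0).
v_1 = A·v_0 = (4, 6, 1).
v_2 = A·v_1 = (5, 6, 2).
v_3 = A·v_2 = (6, 3, 3).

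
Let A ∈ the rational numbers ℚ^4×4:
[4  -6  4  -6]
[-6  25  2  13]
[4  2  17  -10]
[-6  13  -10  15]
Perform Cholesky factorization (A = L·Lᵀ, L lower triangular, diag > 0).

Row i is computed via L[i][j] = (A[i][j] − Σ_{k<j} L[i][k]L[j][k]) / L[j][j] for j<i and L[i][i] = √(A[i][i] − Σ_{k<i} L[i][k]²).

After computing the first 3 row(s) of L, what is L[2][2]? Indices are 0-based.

L[2][2] = 3

Step 1: L[0][0] = √(4) = 2.
  L[1][0] = (-6) / L[0][0] = -3.
Step 2: L[1][1] = √(16) = 4.
  L[2][0] = (4) / L[0][0] = 2.
  L[2][1] = (8) / L[1][1] = 2.
Step 3: L[2][2] = √(9) = 3.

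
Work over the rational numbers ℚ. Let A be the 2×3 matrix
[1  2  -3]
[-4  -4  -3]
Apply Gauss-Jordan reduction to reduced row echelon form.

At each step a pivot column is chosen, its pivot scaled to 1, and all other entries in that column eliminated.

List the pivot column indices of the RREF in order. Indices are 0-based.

step 1: normalize row 0 (÷1) = (1, 2, -3)
  row 1: subtract -4×row0 = (0, 4, -15)
step 2: normalize row 1 (÷4) = (0, 1, -15/4)
  row 0: subtract 2×row1 = (1, 0, 9/2)

pivot columns: 0, 1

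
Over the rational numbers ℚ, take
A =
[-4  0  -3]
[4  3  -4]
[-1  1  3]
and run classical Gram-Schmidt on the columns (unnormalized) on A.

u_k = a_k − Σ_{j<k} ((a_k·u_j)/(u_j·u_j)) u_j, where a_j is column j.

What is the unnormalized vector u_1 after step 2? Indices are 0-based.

u_1 = (4/3, 5/3, 4/3)

Step 1: u_0 = a_0 = (-4, 4, -1).
Step 2: u_1 = a_1 − (1/3)·u_0 = (4/3, 5/3, 4/3).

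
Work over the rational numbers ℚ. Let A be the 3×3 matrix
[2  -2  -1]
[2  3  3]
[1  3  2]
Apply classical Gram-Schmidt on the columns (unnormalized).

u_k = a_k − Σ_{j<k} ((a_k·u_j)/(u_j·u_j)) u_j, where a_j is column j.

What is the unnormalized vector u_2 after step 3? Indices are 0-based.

Step 1: u_0 = a_0 = (2, 2, 1).
Step 2: u_1 = a_1 − (5/9)·u_0 = (-28/9, 17/9, 22/9).
Step 3: u_2 = a_2 − (2/3)·u_0 − (123/173)·u_1 = (-21/173, 56/173, -70/173).

u_2 = (-21/173, 56/173, -70/173)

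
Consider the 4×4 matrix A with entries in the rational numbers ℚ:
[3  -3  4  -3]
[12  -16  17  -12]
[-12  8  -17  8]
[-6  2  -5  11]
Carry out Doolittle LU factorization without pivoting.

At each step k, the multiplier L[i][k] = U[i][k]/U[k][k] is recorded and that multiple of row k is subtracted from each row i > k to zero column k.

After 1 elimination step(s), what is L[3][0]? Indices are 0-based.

[col 0] pivot 3
  R1 -= 4*R0 → (0, -4, 1, 0)  (L[1][0] := 4)
  R2 -= -4*R0 → (0, -4, -1, -4)  (L[2][0] := -4)
  R3 -= -2*R0 → (0, -4, 3, 5)  (L[3][0] := -2)

L[3][0] = -2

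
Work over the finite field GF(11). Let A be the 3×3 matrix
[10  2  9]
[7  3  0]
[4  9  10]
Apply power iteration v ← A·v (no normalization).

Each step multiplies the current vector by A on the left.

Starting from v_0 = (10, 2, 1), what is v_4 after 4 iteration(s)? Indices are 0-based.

v_0 = (10, 2, 1).
v_1 = A·v_0 = (3, 10, 2).
v_2 = A·v_1 = (2, 7, 1).
v_3 = A·v_2 = (10, 2, 4).
v_4 = A·v_3 = (8, 10, 10).

v_4 = (8, 10, 10)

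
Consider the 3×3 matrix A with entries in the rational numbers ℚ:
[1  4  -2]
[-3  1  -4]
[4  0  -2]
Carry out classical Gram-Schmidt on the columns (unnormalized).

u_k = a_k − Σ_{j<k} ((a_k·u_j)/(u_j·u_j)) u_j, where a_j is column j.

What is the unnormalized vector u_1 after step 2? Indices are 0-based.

Step 1: u_0 = a_0 = (1, -3, 4).
Step 2: u_1 = a_1 − (1/26)·u_0 = (103/26, 29/26, -2/13).

u_1 = (103/26, 29/26, -2/13)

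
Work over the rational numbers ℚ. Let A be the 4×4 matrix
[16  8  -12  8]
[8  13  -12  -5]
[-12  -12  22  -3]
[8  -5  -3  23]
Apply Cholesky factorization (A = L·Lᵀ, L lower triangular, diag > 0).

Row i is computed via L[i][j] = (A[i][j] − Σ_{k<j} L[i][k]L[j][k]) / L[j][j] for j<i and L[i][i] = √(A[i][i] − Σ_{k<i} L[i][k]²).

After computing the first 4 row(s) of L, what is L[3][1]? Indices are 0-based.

Step 1: L[0][0] = √(16) = 4.
  L[1][0] = (8) / L[0][0] = 2.
Step 2: L[1][1] = √(9) = 3.
  L[2][0] = (-12) / L[0][0] = -3.
  L[2][1] = (-6) / L[1][1] = -2.
Step 3: L[2][2] = √(9) = 3.
  L[3][0] = (8) / L[0][0] = 2.
  L[3][1] = (-9) / L[1][1] = -3.
  L[3][2] = (-3) / L[2][2] = -1.
Step 4: L[3][3] = √(9) = 3.

L[3][1] = -3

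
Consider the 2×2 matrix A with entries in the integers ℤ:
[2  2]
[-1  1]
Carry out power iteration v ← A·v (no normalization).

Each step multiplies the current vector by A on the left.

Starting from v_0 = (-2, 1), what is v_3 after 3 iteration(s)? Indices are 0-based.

v_0 = (-2, 1).
v_1 = A·v_0 = (-2, 3).
v_2 = A·v_1 = (2, 5).
v_3 = A·v_2 = (14, 3).

v_3 = (14, 3)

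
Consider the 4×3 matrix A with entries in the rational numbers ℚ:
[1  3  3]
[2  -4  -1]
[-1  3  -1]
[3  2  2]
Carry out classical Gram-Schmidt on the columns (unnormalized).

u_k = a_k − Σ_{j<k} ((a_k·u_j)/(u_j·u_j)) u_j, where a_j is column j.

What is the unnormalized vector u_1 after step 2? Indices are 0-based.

Step 1: u_0 = a_0 = (1, 2, -1, 3).
Step 2: u_1 = a_1 − (-2/15)·u_0 = (47/15, -56/15, 43/15, 12/5).

u_1 = (47/15, -56/15, 43/15, 12/5)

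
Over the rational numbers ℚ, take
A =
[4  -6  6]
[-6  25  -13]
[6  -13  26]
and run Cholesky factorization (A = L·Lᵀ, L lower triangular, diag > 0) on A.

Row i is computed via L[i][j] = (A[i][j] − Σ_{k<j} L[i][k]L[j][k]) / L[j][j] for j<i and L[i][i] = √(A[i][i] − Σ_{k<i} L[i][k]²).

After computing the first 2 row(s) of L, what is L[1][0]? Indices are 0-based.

Step 1: L[0][0] = √(4) = 2.
  L[1][0] = (-6) / L[0][0] = -3.
Step 2: L[1][1] = √(16) = 4.

L[1][0] = -3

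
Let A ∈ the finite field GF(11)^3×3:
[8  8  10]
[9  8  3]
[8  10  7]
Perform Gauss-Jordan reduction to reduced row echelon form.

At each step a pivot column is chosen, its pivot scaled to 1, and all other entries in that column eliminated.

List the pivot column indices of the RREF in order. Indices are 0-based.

pivot(0,0)=8: scale R0 → (1, 1, 4)
  clear (1,0): R1 −= (9)R0 → (0, 10, 0)
  clear (2,0): R2 −= (8)R0 → (0, 2, 8)
pivot(1,1)=10: scale R1 → (0, 1, 0)
  clear (0,1): R0 −= (1)R1 → (1, 0, 4)
  clear (2,1): R2 −= (2)R1 → (0, 0, 8)
pivot(2,2)=8: scale R2 → (0, 0, 1)
  clear (0,2): R0 −= (4)R2 → (1, 0, 0)

pivot columns: 0, 1, 2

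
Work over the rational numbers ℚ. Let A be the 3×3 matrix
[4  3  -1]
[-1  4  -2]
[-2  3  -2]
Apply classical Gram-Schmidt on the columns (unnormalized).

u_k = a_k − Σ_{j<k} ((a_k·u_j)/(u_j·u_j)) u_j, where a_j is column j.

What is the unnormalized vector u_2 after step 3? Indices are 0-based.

u_2 = (-7/142, 63/355, -133/710)

Step 1: u_0 = a_0 = (4, -1, -2).
Step 2: u_1 = a_1 − (2/21)·u_0 = (55/21, 86/21, 67/21).
Step 3: u_2 = a_2 − (2/21)·u_0 − (-361/710)·u_1 = (-7/142, 63/355, -133/710).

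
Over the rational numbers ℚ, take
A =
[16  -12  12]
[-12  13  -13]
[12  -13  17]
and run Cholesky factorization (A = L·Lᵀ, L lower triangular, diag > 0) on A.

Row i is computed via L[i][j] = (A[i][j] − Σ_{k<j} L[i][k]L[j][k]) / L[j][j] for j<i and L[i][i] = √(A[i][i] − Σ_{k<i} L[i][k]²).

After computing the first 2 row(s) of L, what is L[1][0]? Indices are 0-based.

L[1][0] = -3

Step 1: L[0][0] = √(16) = 4.
  L[1][0] = (-12) / L[0][0] = -3.
Step 2: L[1][1] = √(4) = 2.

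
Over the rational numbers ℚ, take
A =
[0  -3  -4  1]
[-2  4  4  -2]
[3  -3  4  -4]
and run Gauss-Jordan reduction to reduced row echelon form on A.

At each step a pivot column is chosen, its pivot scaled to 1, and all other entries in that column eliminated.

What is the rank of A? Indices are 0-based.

rank = 3

pivot(0,0): swap R0↔R1
pivot(0,0)=-2: scale R0 → (1, -2, -2, 1)
  clear (2,0): R2 −= (3)R0 → (0, 3, 10, -7)
pivot(1,1)=-3: scale R1 → (0, 1, 4/3, -1/3)
  clear (0,1): R0 −= (-2)R1 → (1, 0, 2/3, 1/3)
  clear (2,1): R2 −= (3)R1 → (0, 0, 6, -6)
pivot(2,2)=6: scale R2 → (0, 0, 1, -1)
  clear (0,2): R0 −= (2/3)R2 → (1, 0, 0, 1)
  clear (1,2): R1 −= (4/3)R2 → (0, 1, 0, 1)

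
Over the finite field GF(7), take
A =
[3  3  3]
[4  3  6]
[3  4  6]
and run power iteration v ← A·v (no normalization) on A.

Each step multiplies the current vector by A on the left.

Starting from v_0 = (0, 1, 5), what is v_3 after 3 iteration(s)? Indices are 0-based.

v_3 = (1, 5, 6)

v_0 = (0, 1, 5).
v_1 = A·v_0 = (4, 5, 6).
v_2 = A·v_1 = (3, 4, 5).
v_3 = A·v_2 = (1, 5, 6).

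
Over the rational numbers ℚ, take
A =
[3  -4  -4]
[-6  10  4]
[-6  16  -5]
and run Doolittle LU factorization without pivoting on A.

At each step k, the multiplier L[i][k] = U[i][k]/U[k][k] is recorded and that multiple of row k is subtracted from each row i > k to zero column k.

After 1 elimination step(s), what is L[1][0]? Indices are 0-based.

L[1][0] = -2

Step 1: pivot at (0,0) is 3.
  row1 ← row1 − (-2)·row0  ⇒  L[1][0]=-2, U row1=(0, 2, -4)
  row2 ← row2 − (-2)·row0  ⇒  L[2][0]=-2, U row2=(0, 8, -13)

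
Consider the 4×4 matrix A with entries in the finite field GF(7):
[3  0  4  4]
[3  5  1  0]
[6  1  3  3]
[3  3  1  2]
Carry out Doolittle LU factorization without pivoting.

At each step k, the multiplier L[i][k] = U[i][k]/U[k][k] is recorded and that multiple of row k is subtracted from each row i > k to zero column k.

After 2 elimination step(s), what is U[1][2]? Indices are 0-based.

U[1][2] = 4

k=0: U[0][0]=3
  eliminate (1,0): mult=1, new row 1: (0, 5, 4, 3); set L[1][0]=1
  eliminate (2,0): mult=2, new row 2: (0, 1, 2, 2); set L[2][0]=2
  eliminate (3,0): mult=1, new row 3: (0, 3, 4, 5); set L[3][0]=1
k=1: U[1][1]=5
  eliminate (2,1): mult=3, new row 2: (0, 0, 4, 0); set L[2][1]=3
  eliminate (3,1): mult=2, new row 3: (0, 0, 3, 6); set L[3][1]=2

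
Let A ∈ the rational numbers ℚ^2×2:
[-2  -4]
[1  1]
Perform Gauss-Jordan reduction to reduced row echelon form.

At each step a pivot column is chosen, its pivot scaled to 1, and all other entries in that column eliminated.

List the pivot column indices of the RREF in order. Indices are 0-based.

pivot(0,0)=-2: scale R0 → (1, 2)
  clear (1,0): R1 −= (1)R0 → (0, -1)
pivot(1,1)=-1: scale R1 → (0, 1)
  clear (0,1): R0 −= (2)R1 → (1, 0)

pivot columns: 0, 1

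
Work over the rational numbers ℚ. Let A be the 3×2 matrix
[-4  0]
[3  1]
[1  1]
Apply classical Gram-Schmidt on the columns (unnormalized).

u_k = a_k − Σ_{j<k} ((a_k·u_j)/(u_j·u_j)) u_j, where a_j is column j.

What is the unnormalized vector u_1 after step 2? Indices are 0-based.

Step 1: u_0 = a_0 = (-4, 3, 1).
Step 2: u_1 = a_1 − (2/13)·u_0 = (8/13, 7/13, 11/13).

u_1 = (8/13, 7/13, 11/13)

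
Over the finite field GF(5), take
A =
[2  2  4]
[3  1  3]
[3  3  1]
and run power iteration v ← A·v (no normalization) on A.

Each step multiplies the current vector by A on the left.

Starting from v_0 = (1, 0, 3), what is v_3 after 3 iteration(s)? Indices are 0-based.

v_3 = (2, 2, 3)

v_0 = (1, 0, 3).
v_1 = A·v_0 = (4, 2, 1).
v_2 = A·v_1 = (1, 2, 4).
v_3 = A·v_2 = (2, 2, 3).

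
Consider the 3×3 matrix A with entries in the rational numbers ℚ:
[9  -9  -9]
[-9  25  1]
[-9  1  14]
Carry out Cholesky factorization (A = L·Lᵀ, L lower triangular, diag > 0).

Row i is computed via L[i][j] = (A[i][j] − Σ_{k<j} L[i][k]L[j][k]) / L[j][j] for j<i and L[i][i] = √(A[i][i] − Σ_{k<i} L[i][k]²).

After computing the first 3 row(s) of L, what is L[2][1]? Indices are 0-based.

Step 1: L[0][0] = √(9) = 3.
  L[1][0] = (-9) / L[0][0] = -3.
Step 2: L[1][1] = √(16) = 4.
  L[2][0] = (-9) / L[0][0] = -3.
  L[2][1] = (-8) / L[1][1] = -2.
Step 3: L[2][2] = √(1) = 1.

L[2][1] = -2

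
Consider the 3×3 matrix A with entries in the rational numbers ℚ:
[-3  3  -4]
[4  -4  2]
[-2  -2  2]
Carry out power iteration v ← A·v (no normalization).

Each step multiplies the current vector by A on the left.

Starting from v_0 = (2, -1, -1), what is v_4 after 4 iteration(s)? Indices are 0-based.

v_4 = (2473, -3224, -374)

v_0 = (2, -1, -1).
v_1 = A·v_0 = (-5, 10, -4).
v_2 = A·v_1 = (61, -68, -18).
v_3 = A·v_2 = (-315, 480, -22).
v_4 = A·v_3 = (2473, -3224, -374).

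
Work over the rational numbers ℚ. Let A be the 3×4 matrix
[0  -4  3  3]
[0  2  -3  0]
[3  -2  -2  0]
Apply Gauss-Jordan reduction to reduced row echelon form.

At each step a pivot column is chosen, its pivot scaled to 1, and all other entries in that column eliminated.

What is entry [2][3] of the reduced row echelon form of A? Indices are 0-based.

M[2][3] = -1

step 1: exchange rows 0,2
step 1: normalize row 0 (÷3) = (1, -2/3, -2/3, 0)
step 2: normalize row 1 (÷2) = (0, 1, -3/2, 0)
  row 0: subtract -2/3×row1 = (1, 0, -5/3, 0)
  row 2: subtract -4×row1 = (0, 0, -3, 3)
step 3: normalize row 2 (÷-3) = (0, 0, 1, -1)
  row 0: subtract -5/3×row2 = (1, 0, 0, -5/3)
  row 1: subtract -3/2×row2 = (0, 1, 0, -3/2)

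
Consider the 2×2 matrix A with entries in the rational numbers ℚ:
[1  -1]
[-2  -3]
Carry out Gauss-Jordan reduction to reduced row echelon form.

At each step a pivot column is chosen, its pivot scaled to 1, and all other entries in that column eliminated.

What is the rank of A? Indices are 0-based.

rank = 2

[1] R0 /= 1  ⇒  (1, -1)
     R1 -= -2·R0  ⇒  (0, -5)
[2] R1 /= -5  ⇒  (0, 1)
     R0 -= -1·R1  ⇒  (1, 0)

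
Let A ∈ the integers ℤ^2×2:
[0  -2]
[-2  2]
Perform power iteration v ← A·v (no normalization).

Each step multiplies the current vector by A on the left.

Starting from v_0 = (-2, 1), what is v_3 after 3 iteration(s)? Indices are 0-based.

v_0 = (-2, 1).
v_1 = A·v_0 = (-2, 6).
v_2 = A·v_1 = (-12, 16).
v_3 = A·v_2 = (-32, 56).

v_3 = (-32, 56)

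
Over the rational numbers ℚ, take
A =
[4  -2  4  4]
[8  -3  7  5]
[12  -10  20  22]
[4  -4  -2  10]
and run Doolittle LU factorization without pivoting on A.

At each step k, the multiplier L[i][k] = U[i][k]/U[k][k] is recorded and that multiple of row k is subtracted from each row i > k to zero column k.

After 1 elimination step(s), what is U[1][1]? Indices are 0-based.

k=0: U[0][0]=4
  eliminate (1,0): mult=2, new row 1: (0, 1, -1, -3); set L[1][0]=2
  eliminate (2,0): mult=3, new row 2: (0, -4, 8, 10); set L[2][0]=3
  eliminate (3,0): mult=1, new row 3: (0, -2, -6, 6); set L[3][0]=1

U[1][1] = 1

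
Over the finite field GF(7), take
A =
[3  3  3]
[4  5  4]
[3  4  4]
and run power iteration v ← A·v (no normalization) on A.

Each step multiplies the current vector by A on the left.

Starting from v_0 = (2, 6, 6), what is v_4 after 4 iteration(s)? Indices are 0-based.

v_4 = (0, 5, 4)

v_0 = (2, 6, 6).
v_1 = A·v_0 = (0, 6, 5).
v_2 = A·v_1 = (5, 1, 2).
v_3 = A·v_2 = (3, 5, 6).
v_4 = A·v_3 = (0, 5, 4).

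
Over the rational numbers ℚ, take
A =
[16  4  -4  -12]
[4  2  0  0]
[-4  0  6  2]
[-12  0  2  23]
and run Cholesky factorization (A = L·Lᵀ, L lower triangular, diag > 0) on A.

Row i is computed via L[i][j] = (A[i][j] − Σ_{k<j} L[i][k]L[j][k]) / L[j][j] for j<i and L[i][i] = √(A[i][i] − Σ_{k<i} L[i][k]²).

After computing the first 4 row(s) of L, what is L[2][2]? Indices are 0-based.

Step 1: L[0][0] = √(16) = 4.
  L[1][0] = (4) / L[0][0] = 1.
Step 2: L[1][1] = √(1) = 1.
  L[2][0] = (-4) / L[0][0] = -1.
  L[2][1] = (1) / L[1][1] = 1.
Step 3: L[2][2] = √(4) = 2.
  L[3][0] = (-12) / L[0][0] = -3.
  L[3][1] = (3) / L[1][1] = 3.
  L[3][2] = (-4) / L[2][2] = -2.
Step 4: L[3][3] = √(1) = 1.

L[2][2] = 2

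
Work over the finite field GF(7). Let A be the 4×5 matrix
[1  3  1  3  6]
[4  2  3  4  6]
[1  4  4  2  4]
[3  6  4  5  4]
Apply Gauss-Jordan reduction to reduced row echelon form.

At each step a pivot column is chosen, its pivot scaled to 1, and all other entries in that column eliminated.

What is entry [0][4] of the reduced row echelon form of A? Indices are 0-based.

step 1: normalize row 0 (÷1) = (1, 3, 1, 3, 6)
  row 1: subtract 4×row0 = (0, 4, 6, 6, 3)
  row 2: subtract 1×row0 = (0, 1, 3, 6, 5)
  row 3: subtract 3×row0 = (0, 4, 1, 3, 0)
step 2: normalize row 1 (÷4) = (0, 1, 5, 5, 6)
  row 0: subtract 3×row1 = (1, 0, 0, 2, 2)
  row 2: subtract 1×row1 = (0, 0, 5, 1, 6)
  row 3: subtract 4×row1 = (0, 0, 2, 4, 4)
step 3: normalize row 2 (÷5) = (0, 0, 1, 3, 4)
  row 1: subtract 5×row2 = (0, 1, 0, 4, 0)
  row 3: subtract 2×row2 = (0, 0, 0, 5, 3)
step 4: normalize row 3 (÷5) = (0, 0, 0, 1, 2)
  row 0: subtract 2×row3 = (1, 0, 0, 0, 5)
  row 1: subtract 4×row3 = (0, 1, 0, 0, 6)
  row 2: subtract 3×row3 = (0, 0, 1, 0, 5)

M[0][4] = 5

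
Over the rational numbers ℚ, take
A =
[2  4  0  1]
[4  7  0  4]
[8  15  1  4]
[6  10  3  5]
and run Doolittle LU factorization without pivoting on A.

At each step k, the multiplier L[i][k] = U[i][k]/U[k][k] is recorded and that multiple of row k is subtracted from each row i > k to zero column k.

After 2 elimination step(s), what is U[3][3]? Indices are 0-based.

U[3][3] = -2

[col 0] pivot 2
  R1 -= 2*R0 → (0, -1, 0, 2)  (L[1][0] := 2)
  R2 -= 4*R0 → (0, -1, 1, 0)  (L[2][0] := 4)
  R3 -= 3*R0 → (0, -2, 3, 2)  (L[3][0] := 3)
[col 1] pivot -1
  R2 -= 1*R1 → (0, 0, 1, -2)  (L[2][1] := 1)
  R3 -= 2*R1 → (0, 0, 3, -2)  (L[3][1] := 2)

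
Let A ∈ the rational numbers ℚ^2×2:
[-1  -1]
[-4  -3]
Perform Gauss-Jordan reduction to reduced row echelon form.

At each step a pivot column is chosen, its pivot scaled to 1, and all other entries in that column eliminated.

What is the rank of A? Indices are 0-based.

pivot(0,0)=-1: scale R0 → (1, 1)
  clear (1,0): R1 −= (-4)R0 → (0, 1)
pivot(1,1)=1: scale R1 → (0, 1)
  clear (0,1): R0 −= (1)R1 → (1, 0)

rank = 2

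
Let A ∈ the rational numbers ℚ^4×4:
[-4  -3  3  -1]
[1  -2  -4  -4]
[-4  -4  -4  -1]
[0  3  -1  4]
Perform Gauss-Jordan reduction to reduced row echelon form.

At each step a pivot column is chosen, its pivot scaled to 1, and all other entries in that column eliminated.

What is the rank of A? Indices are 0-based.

pivot(0,0)=-4: scale R0 → (1, 3/4, -3/4, 1/4)
  clear (1,0): R1 −= (1)R0 → (0, -11/4, -13/4, -17/4)
  clear (2,0): R2 −= (-4)R0 → (0, -1, -7, 0)
pivot(1,1)=-11/4: scale R1 → (0, 1, 13/11, 17/11)
  clear (0,1): R0 −= (3/4)R1 → (1, 0, -18/11, -10/11)
  clear (2,1): R2 −= (-1)R1 → (0, 0, -64/11, 17/11)
  clear (3,1): R3 −= (3)R1 → (0, 0, -50/11, -7/11)
pivot(2,2)=-64/11: scale R2 → (0, 0, 1, -17/64)
  clear (0,2): R0 −= (-18/11)R2 → (1, 0, 0, -43/32)
  clear (1,2): R1 −= (13/11)R2 → (0, 1, 0, 119/64)
  clear (3,2): R3 −= (-50/11)R2 → (0, 0, 0, -59/32)
pivot(3,3)=-59/32: scale R3 → (0, 0, 0, 1)
  clear (0,3): R0 −= (-43/32)R3 → (1, 0, 0, 0)
  clear (1,3): R1 −= (119/64)R3 → (0, 1, 0, 0)
  clear (2,3): R2 −= (-17/64)R3 → (0, 0, 1, 0)

rank = 4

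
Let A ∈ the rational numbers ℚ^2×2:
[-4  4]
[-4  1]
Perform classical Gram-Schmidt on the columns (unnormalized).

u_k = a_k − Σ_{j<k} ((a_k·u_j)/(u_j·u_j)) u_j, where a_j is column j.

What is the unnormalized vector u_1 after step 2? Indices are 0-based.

Step 1: u_0 = a_0 = (-4, -4).
Step 2: u_1 = a_1 − (-5/8)·u_0 = (3/2, -3/2).

u_1 = (3/2, -3/2)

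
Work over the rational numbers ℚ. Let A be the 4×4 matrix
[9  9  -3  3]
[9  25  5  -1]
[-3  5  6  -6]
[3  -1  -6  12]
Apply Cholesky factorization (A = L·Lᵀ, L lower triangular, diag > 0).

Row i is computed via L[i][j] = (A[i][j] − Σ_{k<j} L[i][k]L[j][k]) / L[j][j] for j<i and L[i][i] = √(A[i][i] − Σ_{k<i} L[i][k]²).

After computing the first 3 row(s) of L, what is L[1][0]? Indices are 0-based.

Step 1: L[0][0] = √(9) = 3.
  L[1][0] = (9) / L[0][0] = 3.
Step 2: L[1][1] = √(16) = 4.
  L[2][0] = (-3) / L[0][0] = -1.
  L[2][1] = (8) / L[1][1] = 2.
Step 3: L[2][2] = √(1) = 1.

L[1][0] = 3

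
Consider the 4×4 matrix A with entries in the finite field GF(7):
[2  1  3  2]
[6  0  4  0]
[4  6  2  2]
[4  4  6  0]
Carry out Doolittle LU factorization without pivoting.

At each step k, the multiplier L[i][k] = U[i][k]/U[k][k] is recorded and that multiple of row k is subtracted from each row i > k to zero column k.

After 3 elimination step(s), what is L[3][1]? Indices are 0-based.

[col 0] pivot 2
  R1 -= 3*R0 → (0, 4, 2, 1)  (L[1][0] := 3)
  R2 -= 2*R0 → (0, 4, 3, 5)  (L[2][0] := 2)
  R3 -= 2*R0 → (0, 2, 0, 3)  (L[3][0] := 2)
[col 1] pivot 4
  R2 -= 1*R1 → (0, 0, 1, 4)  (L[2][1] := 1)
  R3 -= 4*R1 → (0, 0, 6, 6)  (L[3][1] := 4)
[col 2] pivot 1
  R3 -= 6*R2 → (0, 0, 0, 3)  (L[3][2] := 6)

L[3][1] = 4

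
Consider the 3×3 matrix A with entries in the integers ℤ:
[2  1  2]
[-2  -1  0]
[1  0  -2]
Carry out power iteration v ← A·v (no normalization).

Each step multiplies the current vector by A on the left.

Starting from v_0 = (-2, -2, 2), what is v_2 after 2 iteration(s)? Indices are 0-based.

v_0 = (-2, -2, 2).
v_1 = A·v_0 = (-2, 6, -6).
v_2 = A·v_1 = (-10, -2, 10).

v_2 = (-10, -2, 10)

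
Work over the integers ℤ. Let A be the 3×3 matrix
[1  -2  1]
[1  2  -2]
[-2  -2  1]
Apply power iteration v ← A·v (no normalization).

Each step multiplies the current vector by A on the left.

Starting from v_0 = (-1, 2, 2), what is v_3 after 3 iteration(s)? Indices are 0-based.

v_3 = (17, -27, 20)

v_0 = (-1, 2, 2).
v_1 = A·v_0 = (-3, -1, 0).
v_2 = A·v_1 = (-1, -5, 8).
v_3 = A·v_2 = (17, -27, 20).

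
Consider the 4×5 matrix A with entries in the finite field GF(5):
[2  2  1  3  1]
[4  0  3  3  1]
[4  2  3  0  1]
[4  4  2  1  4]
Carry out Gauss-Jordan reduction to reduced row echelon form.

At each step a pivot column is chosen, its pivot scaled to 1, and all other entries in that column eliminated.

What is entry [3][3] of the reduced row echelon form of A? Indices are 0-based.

M[3][3] = 0

[1] R0 /= 2  ⇒  (1, 1, 3, 4, 3)
     R1 -= 4·R0  ⇒  (0, 1, 1, 2, 4)
     R2 -= 4·R0  ⇒  (0, 3, 1, 4, 4)
     R3 -= 4·R0  ⇒  (0, 0, 0, 0, 2)
[2] R1 /= 1  ⇒  (0, 1, 1, 2, 4)
     R0 -= 1·R1  ⇒  (1, 0, 2, 2, 4)
     R2 -= 3·R1  ⇒  (0, 0, 3, 3, 2)
[3] R2 /= 3  ⇒  (0, 0, 1, 1, 4)
     R0 -= 2·R2  ⇒  (1, 0, 0, 0, 1)
     R1 -= 1·R2  ⇒  (0, 1, 0, 1, 0)
column 3 empty below row 3
[4] R3 /= 2  ⇒  (0, 0, 0, 0, 1)
     R0 -= 1·R3  ⇒  (1, 0, 0, 0, 0)
     R2 -= 4·R3  ⇒  (0, 0, 1, 1, 0)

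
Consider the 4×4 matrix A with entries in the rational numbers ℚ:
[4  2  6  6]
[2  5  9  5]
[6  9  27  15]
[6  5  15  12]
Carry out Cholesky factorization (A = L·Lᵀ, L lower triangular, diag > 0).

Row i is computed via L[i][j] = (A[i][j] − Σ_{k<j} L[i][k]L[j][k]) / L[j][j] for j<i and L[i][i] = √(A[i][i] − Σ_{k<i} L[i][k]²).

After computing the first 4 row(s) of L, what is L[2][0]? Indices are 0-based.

L[2][0] = 3

Step 1: L[0][0] = √(4) = 2.
  L[1][0] = (2) / L[0][0] = 1.
Step 2: L[1][1] = √(4) = 2.
  L[2][0] = (6) / L[0][0] = 3.
  L[2][1] = (6) / L[1][1] = 3.
Step 3: L[2][2] = √(9) = 3.
  L[3][0] = (6) / L[0][0] = 3.
  L[3][1] = (2) / L[1][1] = 1.
  L[3][2] = (3) / L[2][2] = 1.
Step 4: L[3][3] = √(1) = 1.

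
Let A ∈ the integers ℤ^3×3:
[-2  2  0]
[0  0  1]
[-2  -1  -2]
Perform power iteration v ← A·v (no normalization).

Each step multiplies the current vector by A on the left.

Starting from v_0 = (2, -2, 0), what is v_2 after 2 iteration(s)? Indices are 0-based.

v_2 = (16, -2, 20)

v_0 = (2, -2, 0).
v_1 = A·v_0 = (-8, 0, -2).
v_2 = A·v_1 = (16, -2, 20).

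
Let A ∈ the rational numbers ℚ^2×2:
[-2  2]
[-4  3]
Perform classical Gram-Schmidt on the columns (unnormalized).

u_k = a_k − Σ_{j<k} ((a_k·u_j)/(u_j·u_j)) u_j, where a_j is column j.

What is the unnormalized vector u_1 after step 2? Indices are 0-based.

Step 1: u_0 = a_0 = (-2, -4).
Step 2: u_1 = a_1 − (-4/5)·u_0 = (2/5, -1/5).

u_1 = (2/5, -1/5)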